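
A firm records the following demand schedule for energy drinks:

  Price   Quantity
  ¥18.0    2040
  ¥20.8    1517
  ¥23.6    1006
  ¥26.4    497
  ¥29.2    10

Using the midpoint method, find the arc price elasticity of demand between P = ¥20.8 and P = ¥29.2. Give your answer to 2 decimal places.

At P = 20.8, Q = 1517; at P = 29.2, Q = 10.
ΔQ = -1507, ΔP = 8.4. Midpoints: P̄ = 25.00, Q̄ = 763.5.
ε = (ΔQ/ΔP)(P̄/Q̄) = (-1507/8.4)(25.00/763.5).

-5.87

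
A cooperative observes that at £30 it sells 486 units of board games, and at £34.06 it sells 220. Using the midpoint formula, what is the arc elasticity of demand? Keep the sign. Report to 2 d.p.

-5.94

ΔQ = 220 − 486 = -266; ΔP = 34.06 − 30 = 4.06.
Midpoints: P̄ = 32.03, Q̄ = 353.0.
ε = (ΔQ/ΔP)(P̄/Q̄) = (-266/4.06)(32.03/353.0).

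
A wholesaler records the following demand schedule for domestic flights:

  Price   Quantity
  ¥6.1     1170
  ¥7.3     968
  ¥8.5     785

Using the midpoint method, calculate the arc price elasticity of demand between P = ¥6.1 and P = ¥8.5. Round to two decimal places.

-1.20

At P = 6.1, Q = 1170; at P = 8.5, Q = 785.
ΔQ = -385, ΔP = 2.4. Midpoints: P̄ = 7.30, Q̄ = 977.5.
ε = (ΔQ/ΔP)(P̄/Q̄) = (-385/2.4)(7.30/977.5).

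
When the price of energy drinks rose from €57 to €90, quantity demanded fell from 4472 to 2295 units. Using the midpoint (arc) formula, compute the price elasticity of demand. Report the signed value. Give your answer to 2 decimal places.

ΔQ = 2295 − 4472 = -2177; ΔP = 90 − 57 = 33.
Midpoints: P̄ = 73.50, Q̄ = 3383.5.
ε = (ΔQ/ΔP)(P̄/Q̄) = (-2177/33)(73.50/3383.5).

-1.43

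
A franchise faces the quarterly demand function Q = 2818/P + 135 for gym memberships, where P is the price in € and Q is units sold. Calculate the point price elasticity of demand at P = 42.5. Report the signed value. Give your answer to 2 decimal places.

-0.33

At P = 42.5, Q = 201.306.
dQ/dP = −2818/P² = -1.560.
ε = (dQ/dP)(P/Q) = (-1.560)(42.5/201.306).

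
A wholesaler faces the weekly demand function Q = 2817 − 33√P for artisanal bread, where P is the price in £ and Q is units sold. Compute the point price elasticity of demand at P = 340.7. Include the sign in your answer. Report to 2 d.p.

-0.14

At P = 340.7, Q = 2207.884.
dQ/dP = −33/(2√P) = -0.894.
ε = (dQ/dP)(P/Q) = (-0.894)(340.7/2207.884).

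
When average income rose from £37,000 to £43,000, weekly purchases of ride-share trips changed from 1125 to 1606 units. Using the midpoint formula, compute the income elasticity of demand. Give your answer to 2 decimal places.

2.35

ΔQ = 481, ΔI = 6000. Midpoints: Ī = 40,000, Q̄ = 1365.5.
ε_I = (ΔQ/ΔI)(Ī/Q̄) = (481/6000)(40000/1365.5).
ε_I > 0, so the good is normal.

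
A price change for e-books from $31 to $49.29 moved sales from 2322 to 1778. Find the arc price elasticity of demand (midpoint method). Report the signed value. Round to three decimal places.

ΔQ = 1778 − 2322 = -544; ΔP = 49.29 − 31 = 18.29.
Midpoints: P̄ = 40.14, Q̄ = 2050.0.
ε = (ΔQ/ΔP)(P̄/Q̄) = (-544/18.29)(40.14/2050.0).

-0.582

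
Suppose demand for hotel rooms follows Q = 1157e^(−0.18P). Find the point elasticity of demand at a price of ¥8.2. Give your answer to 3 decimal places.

-1.476

At P = 8.2, Q = 264.432.
dQ/dP = −0.18·1157e^(−0.18P) = −0.18Q = -47.598.
ε = (dQ/dP)(P/Q) = (-47.598)(8.2/264.432).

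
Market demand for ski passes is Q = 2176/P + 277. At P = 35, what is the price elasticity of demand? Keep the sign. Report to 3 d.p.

At P = 35, Q = 339.171.
dQ/dP = −2176/P² = -1.776.
ε = (dQ/dP)(P/Q) = (-1.776)(35/339.171).

-0.183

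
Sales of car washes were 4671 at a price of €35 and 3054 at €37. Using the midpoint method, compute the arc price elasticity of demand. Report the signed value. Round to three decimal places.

ΔQ = 3054 − 4671 = -1617; ΔP = 37 − 35 = 2.
Midpoints: P̄ = 36.00, Q̄ = 3862.5.
ε = (ΔQ/ΔP)(P̄/Q̄) = (-1617/2)(36.00/3862.5).

-7.536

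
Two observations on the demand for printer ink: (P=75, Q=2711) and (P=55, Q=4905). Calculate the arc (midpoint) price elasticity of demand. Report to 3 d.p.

ΔQ = 4905 − 2711 = 2194; ΔP = 55 − 75 = -20.
Midpoints: P̄ = 65.00, Q̄ = 3808.0.
ε = (ΔQ/ΔP)(P̄/Q̄) = (2194/-20)(65.00/3808.0).

-1.873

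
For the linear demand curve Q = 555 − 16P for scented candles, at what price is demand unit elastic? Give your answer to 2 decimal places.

17.34

For linear demand Q = a − bP, ε = −bP/(a − bP). |ε| = 1 when bP = a − bP, i.e. P = a/(2b).
P = 555/(2·16) = 555/32 = 17.3438.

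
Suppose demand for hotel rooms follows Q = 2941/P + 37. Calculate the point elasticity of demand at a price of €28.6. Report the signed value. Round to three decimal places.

-0.735

At P = 28.6, Q = 139.832.
dQ/dP = −2941/P² = -3.596.
ε = (dQ/dP)(P/Q) = (-3.596)(28.6/139.832).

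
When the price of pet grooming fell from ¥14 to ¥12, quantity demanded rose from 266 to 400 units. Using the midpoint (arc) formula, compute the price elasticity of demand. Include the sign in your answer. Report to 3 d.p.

-2.616

ΔQ = 400 − 266 = 134; ΔP = 12 − 14 = -2.
Midpoints: P̄ = 13.00, Q̄ = 333.0.
ε = (ΔQ/ΔP)(P̄/Q̄) = (134/-2)(13.00/333.0).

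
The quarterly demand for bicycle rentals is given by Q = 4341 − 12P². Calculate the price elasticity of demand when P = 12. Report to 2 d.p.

-1.32

At P = 12, Q = 2613.
dQ/dP = −24P = -288.
ε = (dQ/dP)(P/Q) = (-288)(12/2613).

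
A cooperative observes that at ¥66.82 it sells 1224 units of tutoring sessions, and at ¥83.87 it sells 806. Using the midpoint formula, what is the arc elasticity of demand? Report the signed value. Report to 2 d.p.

ΔQ = 806 − 1224 = -418; ΔP = 83.87 − 66.82 = 17.05.
Midpoints: P̄ = 75.34, Q̄ = 1015.0.
ε = (ΔQ/ΔP)(P̄/Q̄) = (-418/17.05)(75.34/1015.0).

-1.82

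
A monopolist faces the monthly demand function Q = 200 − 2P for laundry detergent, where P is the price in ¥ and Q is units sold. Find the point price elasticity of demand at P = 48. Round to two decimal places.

-0.92

At P = 48, Q = 104.
dQ/dP = −2.
ε = (dQ/dP)(P/Q) = (-2)(48/104).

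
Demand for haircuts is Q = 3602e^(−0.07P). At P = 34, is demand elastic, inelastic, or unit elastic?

Q = 333.367, dQ/dP = -23.336.
ε = (dQ/dP)(P/Q) ≈ -2.380.
|ε| = 2.38 > 1.

elastic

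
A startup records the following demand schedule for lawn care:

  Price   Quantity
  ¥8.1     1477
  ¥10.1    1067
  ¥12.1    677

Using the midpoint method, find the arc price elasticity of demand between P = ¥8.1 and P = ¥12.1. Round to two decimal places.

At P = 8.1, Q = 1477; at P = 12.1, Q = 677.
ΔQ = -800, ΔP = 4.0. Midpoints: P̄ = 10.10, Q̄ = 1077.0.
ε = (ΔQ/ΔP)(P̄/Q̄) = (-800/4.0)(10.10/1077.0).

-1.88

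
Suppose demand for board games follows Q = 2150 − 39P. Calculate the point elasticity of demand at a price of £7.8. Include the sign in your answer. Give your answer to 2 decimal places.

At P = 7.8, Q = 1845.800.
dQ/dP = −39.
ε = (dQ/dP)(P/Q) = (-39)(7.8/1845.800).
|ε| < 1, so demand is inelastic at this price.

-0.16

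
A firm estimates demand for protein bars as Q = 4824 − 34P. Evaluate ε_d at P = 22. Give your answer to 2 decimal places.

-0.18

At P = 22, Q = 4076.
dQ/dP = −34.
ε = (dQ/dP)(P/Q) = (-34)(22/4076).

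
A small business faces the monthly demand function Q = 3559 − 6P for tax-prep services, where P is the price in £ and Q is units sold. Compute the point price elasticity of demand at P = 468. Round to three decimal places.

-3.739

At P = 468, Q = 751.
dQ/dP = −6.
ε = (dQ/dP)(P/Q) = (-6)(468/751).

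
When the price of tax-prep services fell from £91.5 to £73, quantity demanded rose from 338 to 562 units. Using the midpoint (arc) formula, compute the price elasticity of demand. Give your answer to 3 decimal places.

-2.213

ΔQ = 562 − 338 = 224; ΔP = 73 − 91.5 = -18.5.
Midpoints: P̄ = 82.25, Q̄ = 450.0.
ε = (ΔQ/ΔP)(P̄/Q̄) = (224/-18.5)(82.25/450.0).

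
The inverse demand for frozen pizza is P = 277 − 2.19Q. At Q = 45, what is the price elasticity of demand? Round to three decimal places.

At Q = 45, P = 277 − 2.19(45) = 178.45.
dP/dQ = −2.19, so dQ/dP = 1/(−2.19) = -0.457.
ε = (dQ/dP)(P/Q) = (-0.457)(178.45/45).

-1.811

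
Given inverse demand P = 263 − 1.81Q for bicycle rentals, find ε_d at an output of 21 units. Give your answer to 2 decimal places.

-5.92

At Q = 21, P = 263 − 1.81(21) = 224.99.
dP/dQ = −1.81, so dQ/dP = 1/(−1.81) = -0.552.
ε = (dQ/dP)(P/Q) = (-0.552)(224.99/21).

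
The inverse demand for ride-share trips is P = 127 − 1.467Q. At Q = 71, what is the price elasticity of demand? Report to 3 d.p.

-0.219

At Q = 71, P = 127 − 1.467(71) = 22.84.
dP/dQ = −1.467, so dQ/dP = 1/(−1.467) = -0.682.
ε = (dQ/dP)(P/Q) = (-0.682)(22.84/71).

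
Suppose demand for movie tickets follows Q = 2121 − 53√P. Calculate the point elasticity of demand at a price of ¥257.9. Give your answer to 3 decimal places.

At P = 257.9, Q = 1269.859.
dQ/dP = −53/(2√P) = -1.650.
ε = (dQ/dP)(P/Q) = (-1.650)(257.9/1269.859).

-0.335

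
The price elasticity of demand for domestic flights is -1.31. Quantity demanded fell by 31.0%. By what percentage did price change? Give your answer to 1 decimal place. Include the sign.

23.7%

%ΔP ≈ %ΔQ / ε = (-31.0%)/(-1.31) = 23.66%.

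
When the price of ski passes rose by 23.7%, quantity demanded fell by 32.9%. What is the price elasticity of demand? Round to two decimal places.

ε = %ΔQ / %ΔP = (-32.9)/(23.7) = -1.388.

-1.39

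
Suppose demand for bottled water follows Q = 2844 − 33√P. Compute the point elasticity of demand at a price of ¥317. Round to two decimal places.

-0.13

At P = 317, Q = 2256.452.
dQ/dP = −33/(2√P) = -0.927.
ε = (dQ/dP)(P/Q) = (-0.927)(317/2256.452).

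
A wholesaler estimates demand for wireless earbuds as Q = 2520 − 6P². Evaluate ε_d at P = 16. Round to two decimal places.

At P = 16, Q = 984.
dQ/dP = −12P = -192.
ε = (dQ/dP)(P/Q) = (-192)(16/984).

-3.12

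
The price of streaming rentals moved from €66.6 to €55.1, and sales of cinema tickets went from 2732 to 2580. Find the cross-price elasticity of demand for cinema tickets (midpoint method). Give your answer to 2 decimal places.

ΔQ_x = 2580 − 2732 = -152; ΔP_y = 55.1 − 66.6 = -11.5.
Midpoints: P̄_y = 60.85, Q̄_x = 2656.0.
ε_xy = (ΔQ_x/ΔP_y)(P̄_y/Q̄_x) = (-152/-11.5)(60.85/2656.0).

0.30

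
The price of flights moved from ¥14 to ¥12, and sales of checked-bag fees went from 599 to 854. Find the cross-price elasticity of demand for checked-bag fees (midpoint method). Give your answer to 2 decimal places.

ΔQ_x = 854 − 599 = 255; ΔP_y = 12 − 14 = -2.
Midpoints: P̄_y = 13.00, Q̄_x = 726.5.
ε_xy = (ΔQ_x/ΔP_y)(P̄_y/Q̄_x) = (255/-2)(13.00/726.5).
ε_xy < 0, so the goods are complements.

-2.28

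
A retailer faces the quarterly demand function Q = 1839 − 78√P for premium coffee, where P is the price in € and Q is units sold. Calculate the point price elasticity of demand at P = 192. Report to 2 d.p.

At P = 192, Q = 758.200.
dQ/dP = −78/(2√P) = -2.815.
ε = (dQ/dP)(P/Q) = (-2.815)(192/758.200).
|ε| < 1, so demand is inelastic at this price.

-0.71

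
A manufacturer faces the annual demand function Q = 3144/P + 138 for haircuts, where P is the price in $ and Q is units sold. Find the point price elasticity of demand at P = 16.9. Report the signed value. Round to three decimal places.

-0.574

At P = 16.9, Q = 324.036.
dQ/dP = −3144/P² = -11.008.
ε = (dQ/dP)(P/Q) = (-11.008)(16.9/324.036).
|ε| < 1, so demand is inelastic at this price.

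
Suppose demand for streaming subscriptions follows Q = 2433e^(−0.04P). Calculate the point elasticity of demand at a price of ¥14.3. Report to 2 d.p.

-0.57

At P = 14.3, Q = 1373.174.
dQ/dP = −0.04·2433e^(−0.04P) = −0.04Q = -54.927.
ε = (dQ/dP)(P/Q) = (-54.927)(14.3/1373.174).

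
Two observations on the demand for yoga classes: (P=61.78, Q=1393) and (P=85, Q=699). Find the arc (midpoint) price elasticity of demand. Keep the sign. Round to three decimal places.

-2.097

ΔQ = 699 − 1393 = -694; ΔP = 85 − 61.78 = 23.22.
Midpoints: P̄ = 73.39, Q̄ = 1046.0.
ε = (ΔQ/ΔP)(P̄/Q̄) = (-694/23.22)(73.39/1046.0).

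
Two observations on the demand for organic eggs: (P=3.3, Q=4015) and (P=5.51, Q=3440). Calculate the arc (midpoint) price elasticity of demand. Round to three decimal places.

ΔQ = 3440 − 4015 = -575; ΔP = 5.51 − 3.3 = 2.21.
Midpoints: P̄ = 4.40, Q̄ = 3727.5.
ε = (ΔQ/ΔP)(P̄/Q̄) = (-575/2.21)(4.40/3727.5).

-0.307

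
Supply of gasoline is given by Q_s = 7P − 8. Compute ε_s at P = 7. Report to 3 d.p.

At P = 7, Q_s = 41.
dQ_s/dP = 7.
ε_s = (dQ_s/dP)(P/Q_s) = (7)(7/41).

1.195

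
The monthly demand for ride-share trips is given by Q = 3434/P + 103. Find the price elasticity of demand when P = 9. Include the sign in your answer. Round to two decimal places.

At P = 9, Q = 484.556.
dQ/dP = −3434/P² = -42.395.
ε = (dQ/dP)(P/Q) = (-42.395)(9/484.556).
|ε| < 1, so demand is inelastic at this price.

-0.79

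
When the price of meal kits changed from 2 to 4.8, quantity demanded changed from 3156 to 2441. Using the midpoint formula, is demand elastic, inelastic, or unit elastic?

inelastic

Arc ε ≈ -0.310.
|ε| = 0.31 < 1.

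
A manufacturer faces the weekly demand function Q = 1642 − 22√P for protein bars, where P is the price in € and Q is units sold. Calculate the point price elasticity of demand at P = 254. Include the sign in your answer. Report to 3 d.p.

-0.136

At P = 254, Q = 1291.378.
dQ/dP = −22/(2√P) = -0.690.
ε = (dQ/dP)(P/Q) = (-0.690)(254/1291.378).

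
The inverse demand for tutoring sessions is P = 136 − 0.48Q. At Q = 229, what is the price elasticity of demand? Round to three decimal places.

At Q = 229, P = 136 − 0.48(229) = 26.08.
dP/dQ = −0.48, so dQ/dP = 1/(−0.48) = -2.083.
ε = (dQ/dP)(P/Q) = (-2.083)(26.08/229).

-0.237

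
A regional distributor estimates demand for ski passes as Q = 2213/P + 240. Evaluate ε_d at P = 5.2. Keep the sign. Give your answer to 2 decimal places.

At P = 5.2, Q = 665.577.
dQ/dP = −2213/P² = -81.842.
ε = (dQ/dP)(P/Q) = (-81.842)(5.2/665.577).

-0.64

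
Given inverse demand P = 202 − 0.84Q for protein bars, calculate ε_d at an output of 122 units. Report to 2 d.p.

-0.97

At Q = 122, P = 202 − 0.84(122) = 99.52.
dP/dQ = −0.84, so dQ/dP = 1/(−0.84) = -1.190.
ε = (dQ/dP)(P/Q) = (-1.190)(99.52/122).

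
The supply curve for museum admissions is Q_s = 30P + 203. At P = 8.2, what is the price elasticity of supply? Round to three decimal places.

0.548

At P = 8.2, Q_s = 449.
dQ_s/dP = 30.
ε_s = (dQ_s/dP)(P/Q_s) = (30)(8.2/449).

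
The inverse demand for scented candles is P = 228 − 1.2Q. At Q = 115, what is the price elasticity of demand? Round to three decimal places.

At Q = 115, P = 228 − 1.2(115) = 90.00.
dP/dQ = −1.2, so dQ/dP = 1/(−1.2) = -0.833.
ε = (dQ/dP)(P/Q) = (-0.833)(90.00/115).

-0.652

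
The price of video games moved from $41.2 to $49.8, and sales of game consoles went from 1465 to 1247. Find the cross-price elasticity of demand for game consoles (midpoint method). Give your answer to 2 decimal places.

ΔQ_x = 1247 − 1465 = -218; ΔP_y = 49.8 − 41.2 = 8.6.
Midpoints: P̄_y = 45.50, Q̄_x = 1356.0.
ε_xy = (ΔQ_x/ΔP_y)(P̄_y/Q̄_x) = (-218/8.6)(45.50/1356.0).

-0.85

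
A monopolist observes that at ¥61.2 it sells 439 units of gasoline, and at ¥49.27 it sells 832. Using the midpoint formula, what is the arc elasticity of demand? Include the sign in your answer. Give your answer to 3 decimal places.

-2.863

ΔQ = 832 − 439 = 393; ΔP = 49.27 − 61.2 = -11.93.
Midpoints: P̄ = 55.23, Q̄ = 635.5.
ε = (ΔQ/ΔP)(P̄/Q̄) = (393/-11.93)(55.23/635.5).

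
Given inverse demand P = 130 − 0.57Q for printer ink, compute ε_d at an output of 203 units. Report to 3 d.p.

-0.123

At Q = 203, P = 130 − 0.57(203) = 14.29.
dP/dQ = −0.57, so dQ/dP = 1/(−0.57) = -1.754.
ε = (dQ/dP)(P/Q) = (-1.754)(14.29/203).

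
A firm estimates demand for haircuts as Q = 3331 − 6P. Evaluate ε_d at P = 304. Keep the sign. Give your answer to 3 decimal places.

-1.210

At P = 304, Q = 1507.
dQ/dP = −6.
ε = (dQ/dP)(P/Q) = (-6)(304/1507).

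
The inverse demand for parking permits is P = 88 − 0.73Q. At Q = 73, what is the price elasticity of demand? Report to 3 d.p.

-0.651

At Q = 73, P = 88 − 0.73(73) = 34.71.
dP/dQ = −0.73, so dQ/dP = 1/(−0.73) = -1.370.
ε = (dQ/dP)(P/Q) = (-1.370)(34.71/73).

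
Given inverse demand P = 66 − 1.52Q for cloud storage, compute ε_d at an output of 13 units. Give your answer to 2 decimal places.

At Q = 13, P = 66 − 1.52(13) = 46.24.
dP/dQ = −1.52, so dQ/dP = 1/(−1.52) = -0.658.
ε = (dQ/dP)(P/Q) = (-0.658)(46.24/13).

-2.34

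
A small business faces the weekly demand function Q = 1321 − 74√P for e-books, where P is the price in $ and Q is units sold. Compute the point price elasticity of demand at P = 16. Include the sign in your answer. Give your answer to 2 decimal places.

At P = 16, Q = 1025.
dQ/dP = −74/(2√P) = -9.250.
ε = (dQ/dP)(P/Q) = (-9.250)(16/1025).
|ε| < 1, so demand is inelastic at this price.

-0.14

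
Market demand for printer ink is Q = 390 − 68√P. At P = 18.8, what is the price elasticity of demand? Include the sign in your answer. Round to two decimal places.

-1.55

At P = 18.8, Q = 95.159.
dQ/dP = −68/(2√P) = -7.842.
ε = (dQ/dP)(P/Q) = (-7.842)(18.8/95.159).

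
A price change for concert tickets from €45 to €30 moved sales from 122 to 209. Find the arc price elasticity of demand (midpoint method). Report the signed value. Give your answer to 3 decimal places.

ΔQ = 209 − 122 = 87; ΔP = 30 − 45 = -15.
Midpoints: P̄ = 37.50, Q̄ = 165.5.
ε = (ΔQ/ΔP)(P̄/Q̄) = (87/-15)(37.50/165.5).

-1.314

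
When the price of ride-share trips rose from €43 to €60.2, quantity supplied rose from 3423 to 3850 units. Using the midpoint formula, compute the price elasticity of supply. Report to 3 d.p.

ΔQ = 3850 − 3423 = 427; ΔP = 60.2 − 43 = 17.2.
Midpoints: P̄ = 51.60, Q̄ = 3636.5.
ε_s = (ΔQ/ΔP)(P̄/Q̄) = (427/17.2)(51.60/3636.5).

0.352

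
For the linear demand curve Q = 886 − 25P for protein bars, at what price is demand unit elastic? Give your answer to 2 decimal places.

17.72

For linear demand Q = a − bP, ε = −bP/(a − bP). |ε| = 1 when bP = a − bP, i.e. P = a/(2b).
P = 886/(2·25) = 886/50 = 17.7200.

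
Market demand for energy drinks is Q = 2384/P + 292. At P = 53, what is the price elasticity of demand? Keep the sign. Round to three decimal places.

-0.133

At P = 53, Q = 336.981.
dQ/dP = −2384/P² = -0.849.
ε = (dQ/dP)(P/Q) = (-0.849)(53/336.981).
|ε| < 1, so demand is inelastic at this price.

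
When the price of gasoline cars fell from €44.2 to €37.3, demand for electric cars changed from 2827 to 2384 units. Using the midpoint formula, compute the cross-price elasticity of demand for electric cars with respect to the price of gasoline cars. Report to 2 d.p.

ΔQ_x = 2384 − 2827 = -443; ΔP_y = 37.3 − 44.2 = -6.9.
Midpoints: P̄_y = 40.75, Q̄_x = 2605.5.
ε_xy = (ΔQ_x/ΔP_y)(P̄_y/Q̄_x) = (-443/-6.9)(40.75/2605.5).
ε_xy > 0, so the goods are substitutes.

1.00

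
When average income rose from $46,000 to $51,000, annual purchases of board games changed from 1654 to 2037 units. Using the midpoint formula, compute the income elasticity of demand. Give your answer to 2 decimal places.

2.01

ΔQ = 383, ΔI = 5000. Midpoints: Ī = 48,500, Q̄ = 1845.5.
ε_I = (ΔQ/ΔI)(Ī/Q̄) = (383/5000)(48500/1845.5).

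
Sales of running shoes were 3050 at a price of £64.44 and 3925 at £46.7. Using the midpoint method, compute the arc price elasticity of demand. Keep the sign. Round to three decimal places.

-0.786

ΔQ = 3925 − 3050 = 875; ΔP = 46.7 − 64.44 = -17.74.
Midpoints: P̄ = 55.57, Q̄ = 3487.5.
ε = (ΔQ/ΔP)(P̄/Q̄) = (875/-17.74)(55.57/3487.5).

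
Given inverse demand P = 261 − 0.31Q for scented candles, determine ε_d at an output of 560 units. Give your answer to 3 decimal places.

-0.503

At Q = 560, P = 261 − 0.31(560) = 87.40.
dP/dQ = −0.31, so dQ/dP = 1/(−0.31) = -3.226.
ε = (dQ/dP)(P/Q) = (-3.226)(87.40/560).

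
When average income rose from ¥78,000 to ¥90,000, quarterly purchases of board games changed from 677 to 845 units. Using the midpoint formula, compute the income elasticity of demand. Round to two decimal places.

ΔQ = 168, ΔI = 12000. Midpoints: Ī = 84,000, Q̄ = 761.0.
ε_I = (ΔQ/ΔI)(Ī/Q̄) = (168/12000)(84000/761.0).
ε_I > 0, so the good is normal.

1.55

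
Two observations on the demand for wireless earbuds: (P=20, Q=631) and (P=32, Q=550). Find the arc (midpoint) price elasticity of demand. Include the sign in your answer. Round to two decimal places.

ΔQ = 550 − 631 = -81; ΔP = 32 − 20 = 12.
Midpoints: P̄ = 26.00, Q̄ = 590.5.
ε = (ΔQ/ΔP)(P̄/Q̄) = (-81/12)(26.00/590.5).

-0.30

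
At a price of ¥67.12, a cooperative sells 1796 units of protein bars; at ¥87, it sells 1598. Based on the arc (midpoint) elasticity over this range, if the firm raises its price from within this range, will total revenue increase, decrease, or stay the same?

increase

Arc ε = (-198/19.88)(77.06/1697.0) ≈ -0.452.
|ε| = 0.45 < 1, so demand is inelastic. A price rise therefore raises total revenue.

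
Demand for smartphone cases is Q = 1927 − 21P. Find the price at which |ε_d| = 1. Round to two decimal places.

For linear demand Q = a − bP, ε = −bP/(a − bP). |ε| = 1 when bP = a − bP, i.e. P = a/(2b).
P = 1927/(2·21) = 1927/42 = 45.8810.

45.88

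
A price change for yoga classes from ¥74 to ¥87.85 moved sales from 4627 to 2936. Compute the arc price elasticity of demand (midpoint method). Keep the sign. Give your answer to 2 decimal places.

-2.61

ΔQ = 2936 − 4627 = -1691; ΔP = 87.85 − 74 = 13.85.
Midpoints: P̄ = 80.92, Q̄ = 3781.5.
ε = (ΔQ/ΔP)(P̄/Q̄) = (-1691/13.85)(80.92/3781.5).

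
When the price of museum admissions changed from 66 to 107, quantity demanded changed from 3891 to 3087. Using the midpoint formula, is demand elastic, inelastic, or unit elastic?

Arc ε ≈ -0.486.
|ε| = 0.49 < 1.

inelastic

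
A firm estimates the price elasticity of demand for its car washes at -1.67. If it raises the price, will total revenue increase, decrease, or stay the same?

|ε| = 1.67 > 1, so demand is elastic. A price rise therefore reduces total revenue.

decrease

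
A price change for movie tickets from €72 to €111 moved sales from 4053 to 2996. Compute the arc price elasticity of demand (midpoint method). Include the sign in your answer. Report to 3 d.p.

-0.704

ΔQ = 2996 − 4053 = -1057; ΔP = 111 − 72 = 39.
Midpoints: P̄ = 91.50, Q̄ = 3524.5.
ε = (ΔQ/ΔP)(P̄/Q̄) = (-1057/39)(91.50/3524.5).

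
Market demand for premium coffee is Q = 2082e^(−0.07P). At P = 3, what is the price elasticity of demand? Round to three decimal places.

At P = 3, Q = 1687.636.
dQ/dP = −0.07·2082e^(−0.07P) = −0.07Q = -118.135.
ε = (dQ/dP)(P/Q) = (-118.135)(3/1687.636).

-0.210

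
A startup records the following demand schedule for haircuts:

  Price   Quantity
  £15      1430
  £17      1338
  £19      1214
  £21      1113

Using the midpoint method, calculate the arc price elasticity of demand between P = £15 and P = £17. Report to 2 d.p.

-0.53

At P = 15, Q = 1430; at P = 17, Q = 1338.
ΔQ = -92, ΔP = 2. Midpoints: P̄ = 16.00, Q̄ = 1384.0.
ε = (ΔQ/ΔP)(P̄/Q̄) = (-92/2)(16.00/1384.0).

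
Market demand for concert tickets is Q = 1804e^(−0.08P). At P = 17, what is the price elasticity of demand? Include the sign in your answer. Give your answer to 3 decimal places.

At P = 17, Q = 463.016.
dQ/dP = −0.08·1804e^(−0.08P) = −0.08Q = -37.041.
ε = (dQ/dP)(P/Q) = (-37.041)(17/463.016).
|ε| > 1, so demand is elastic at this price.

-1.360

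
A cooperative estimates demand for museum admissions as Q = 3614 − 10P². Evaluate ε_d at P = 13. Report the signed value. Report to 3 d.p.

At P = 13, Q = 1924.
dQ/dP = −20P = -260.
ε = (dQ/dP)(P/Q) = (-260)(13/1924).

-1.757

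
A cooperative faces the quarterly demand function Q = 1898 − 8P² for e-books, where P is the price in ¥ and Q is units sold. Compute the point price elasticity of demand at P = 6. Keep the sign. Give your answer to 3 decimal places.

At P = 6, Q = 1610.
dQ/dP = −16P = -96.
ε = (dQ/dP)(P/Q) = (-96)(6/1610).

-0.358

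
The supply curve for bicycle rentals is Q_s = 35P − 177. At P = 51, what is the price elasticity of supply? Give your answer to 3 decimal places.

1.110

At P = 51, Q_s = 1608.
dQ_s/dP = 35.
ε_s = (dQ_s/dP)(P/Q_s) = (35)(51/1608).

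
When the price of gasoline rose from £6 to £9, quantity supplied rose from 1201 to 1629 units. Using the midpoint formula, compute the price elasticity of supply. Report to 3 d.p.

0.756

ΔQ = 1629 − 1201 = 428; ΔP = 9 − 6 = 3.
Midpoints: P̄ = 7.50, Q̄ = 1415.0.
ε_s = (ΔQ/ΔP)(P̄/Q̄) = (428/3)(7.50/1415.0).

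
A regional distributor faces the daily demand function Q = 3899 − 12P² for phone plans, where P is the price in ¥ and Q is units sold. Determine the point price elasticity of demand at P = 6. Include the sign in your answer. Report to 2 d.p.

At P = 6, Q = 3467.
dQ/dP = −24P = -144.
ε = (dQ/dP)(P/Q) = (-144)(6/3467).

-0.25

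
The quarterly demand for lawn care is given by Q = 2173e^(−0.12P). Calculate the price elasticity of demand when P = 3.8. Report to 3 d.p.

-0.456

At P = 3.8, Q = 1377.277.
dQ/dP = −0.12·2173e^(−0.12P) = −0.12Q = -165.273.
ε = (dQ/dP)(P/Q) = (-165.273)(3.8/1377.277).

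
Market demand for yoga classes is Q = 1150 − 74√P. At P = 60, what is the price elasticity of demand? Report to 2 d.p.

-0.50

At P = 60, Q = 576.798.
dQ/dP = −74/(2√P) = -4.777.
ε = (dQ/dP)(P/Q) = (-4.777)(60/576.798).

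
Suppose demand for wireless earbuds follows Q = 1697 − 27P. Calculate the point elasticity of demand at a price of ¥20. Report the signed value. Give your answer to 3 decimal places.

At P = 20, Q = 1157.
dQ/dP = −27.
ε = (dQ/dP)(P/Q) = (-27)(20/1157).

-0.467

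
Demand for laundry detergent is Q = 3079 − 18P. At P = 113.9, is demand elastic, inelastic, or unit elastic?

elastic

Q = 1028.800, dQ/dP = -18.
ε = (dQ/dP)(P/Q) ≈ -1.993.
|ε| = 1.99 > 1.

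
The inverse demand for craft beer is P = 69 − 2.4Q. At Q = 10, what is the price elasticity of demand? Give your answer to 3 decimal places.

-1.875

At Q = 10, P = 69 − 2.4(10) = 45.00.
dP/dQ = −2.4, so dQ/dP = 1/(−2.4) = -0.417.
ε = (dQ/dP)(P/Q) = (-0.417)(45.00/10).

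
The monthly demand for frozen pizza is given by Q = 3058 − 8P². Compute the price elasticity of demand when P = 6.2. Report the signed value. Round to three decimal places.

-0.224

At P = 6.2, Q = 2750.480.
dQ/dP = −16P = -99.200.
ε = (dQ/dP)(P/Q) = (-99.200)(6.2/2750.480).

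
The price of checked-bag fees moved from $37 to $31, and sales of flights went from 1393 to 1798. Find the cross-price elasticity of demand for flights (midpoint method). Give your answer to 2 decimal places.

-1.44

ΔQ_x = 1798 − 1393 = 405; ΔP_y = 31 − 37 = -6.
Midpoints: P̄_y = 34.00, Q̄_x = 1595.5.
ε_xy = (ΔQ_x/ΔP_y)(P̄_y/Q̄_x) = (405/-6)(34.00/1595.5).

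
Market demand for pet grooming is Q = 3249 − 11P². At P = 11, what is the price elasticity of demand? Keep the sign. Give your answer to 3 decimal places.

At P = 11, Q = 1918.
dQ/dP = −22P = -242.
ε = (dQ/dP)(P/Q) = (-242)(11/1918).
|ε| > 1, so demand is elastic at this price.

-1.388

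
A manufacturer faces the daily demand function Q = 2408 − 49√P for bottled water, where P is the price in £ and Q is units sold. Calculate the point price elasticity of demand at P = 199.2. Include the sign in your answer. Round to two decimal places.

-0.20

At P = 199.2, Q = 1716.423.
dQ/dP = −49/(2√P) = -1.736.
ε = (dQ/dP)(P/Q) = (-1.736)(199.2/1716.423).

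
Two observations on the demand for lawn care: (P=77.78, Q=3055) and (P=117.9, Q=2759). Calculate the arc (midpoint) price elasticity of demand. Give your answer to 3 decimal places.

-0.248

ΔQ = 2759 − 3055 = -296; ΔP = 117.9 − 77.78 = 40.12.
Midpoints: P̄ = 97.84, Q̄ = 2907.0.
ε = (ΔQ/ΔP)(P̄/Q̄) = (-296/40.12)(97.84/2907.0).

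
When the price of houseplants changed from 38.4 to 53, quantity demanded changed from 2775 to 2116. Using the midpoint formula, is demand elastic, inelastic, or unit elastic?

inelastic

Arc ε ≈ -0.843.
|ε| = 0.84 < 1.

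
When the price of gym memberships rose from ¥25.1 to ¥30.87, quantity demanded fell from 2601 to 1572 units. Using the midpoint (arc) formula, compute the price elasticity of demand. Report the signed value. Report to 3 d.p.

-2.392

ΔQ = 1572 − 2601 = -1029; ΔP = 30.87 − 25.1 = 5.77.
Midpoints: P̄ = 27.98, Q̄ = 2086.5.
ε = (ΔQ/ΔP)(P̄/Q̄) = (-1029/5.77)(27.98/2086.5).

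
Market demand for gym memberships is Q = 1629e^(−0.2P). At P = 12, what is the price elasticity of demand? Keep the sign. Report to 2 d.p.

-2.40

At P = 12, Q = 147.780.
dQ/dP = −0.2·1629e^(−0.2P) = −0.2Q = -29.556.
ε = (dQ/dP)(P/Q) = (-29.556)(12/147.780).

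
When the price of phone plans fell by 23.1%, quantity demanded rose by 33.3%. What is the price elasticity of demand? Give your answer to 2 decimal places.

ε = %ΔQ / %ΔP = (33.3)/(-23.1) = -1.442.

-1.44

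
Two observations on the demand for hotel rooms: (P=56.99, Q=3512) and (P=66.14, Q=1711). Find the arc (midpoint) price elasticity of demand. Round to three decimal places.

-4.640

ΔQ = 1711 − 3512 = -1801; ΔP = 66.14 − 56.99 = 9.15.
Midpoints: P̄ = 61.56, Q̄ = 2611.5.
ε = (ΔQ/ΔP)(P̄/Q̄) = (-1801/9.15)(61.56/2611.5).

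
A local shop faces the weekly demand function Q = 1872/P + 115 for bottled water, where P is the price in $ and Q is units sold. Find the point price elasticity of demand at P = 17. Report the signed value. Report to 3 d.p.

-0.489

At P = 17, Q = 225.118.
dQ/dP = −1872/P² = -6.478.
ε = (dQ/dP)(P/Q) = (-6.478)(17/225.118).
|ε| < 1, so demand is inelastic at this price.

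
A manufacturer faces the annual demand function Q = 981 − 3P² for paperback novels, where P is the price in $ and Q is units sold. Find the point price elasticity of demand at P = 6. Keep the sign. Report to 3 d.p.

-0.247

At P = 6, Q = 873.
dQ/dP = −6P = -36.
ε = (dQ/dP)(P/Q) = (-36)(6/873).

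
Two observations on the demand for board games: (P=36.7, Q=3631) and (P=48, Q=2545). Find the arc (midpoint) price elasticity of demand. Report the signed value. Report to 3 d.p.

ΔQ = 2545 − 3631 = -1086; ΔP = 48 − 36.7 = 11.3.
Midpoints: P̄ = 42.35, Q̄ = 3088.0.
ε = (ΔQ/ΔP)(P̄/Q̄) = (-1086/11.3)(42.35/3088.0).

-1.318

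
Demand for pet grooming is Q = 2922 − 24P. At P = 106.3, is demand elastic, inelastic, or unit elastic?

Q = 370.800, dQ/dP = -24.
ε = (dQ/dP)(P/Q) ≈ -6.880.
|ε| = 6.88 > 1.

elastic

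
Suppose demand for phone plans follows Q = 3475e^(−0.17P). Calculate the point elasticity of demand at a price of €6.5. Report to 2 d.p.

-1.11

At P = 6.5, Q = 1150.958.
dQ/dP = −0.17·3475e^(−0.17P) = −0.17Q = -195.663.
ε = (dQ/dP)(P/Q) = (-195.663)(6.5/1150.958).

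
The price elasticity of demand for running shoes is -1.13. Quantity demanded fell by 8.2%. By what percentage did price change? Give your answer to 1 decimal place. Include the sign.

7.3%

%ΔP ≈ %ΔQ / ε = (-8.2%)/(-1.13) = 7.26%.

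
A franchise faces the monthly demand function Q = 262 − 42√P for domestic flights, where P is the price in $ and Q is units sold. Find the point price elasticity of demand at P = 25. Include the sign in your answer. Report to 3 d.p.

At P = 25, Q = 52.
dQ/dP = −42/(2√P) = -4.200.
ε = (dQ/dP)(P/Q) = (-4.200)(25/52).

-2.019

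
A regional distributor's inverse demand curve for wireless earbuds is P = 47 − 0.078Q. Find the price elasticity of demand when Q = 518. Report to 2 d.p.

-0.16

At Q = 518, P = 47 − 0.078(518) = 6.60.
dP/dQ = −0.078, so dQ/dP = 1/(−0.078) = -12.821.
ε = (dQ/dP)(P/Q) = (-12.821)(6.60/518).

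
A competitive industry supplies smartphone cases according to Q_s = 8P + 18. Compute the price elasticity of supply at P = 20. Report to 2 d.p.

0.90

At P = 20, Q_s = 178.
dQ_s/dP = 8.
ε_s = (dQ_s/dP)(P/Q_s) = (8)(20/178).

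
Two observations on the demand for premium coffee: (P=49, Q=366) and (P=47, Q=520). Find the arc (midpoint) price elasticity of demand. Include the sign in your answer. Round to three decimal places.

ΔQ = 520 − 366 = 154; ΔP = 47 − 49 = -2.
Midpoints: P̄ = 48.00, Q̄ = 443.0.
ε = (ΔQ/ΔP)(P̄/Q̄) = (154/-2)(48.00/443.0).

-8.343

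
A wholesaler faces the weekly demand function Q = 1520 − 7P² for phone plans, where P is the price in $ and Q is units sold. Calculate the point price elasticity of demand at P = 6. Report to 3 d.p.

-0.397

At P = 6, Q = 1268.
dQ/dP = −14P = -84.
ε = (dQ/dP)(P/Q) = (-84)(6/1268).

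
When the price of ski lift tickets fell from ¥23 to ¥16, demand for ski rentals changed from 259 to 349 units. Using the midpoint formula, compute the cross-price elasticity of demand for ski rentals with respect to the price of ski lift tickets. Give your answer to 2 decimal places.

ΔQ_x = 349 − 259 = 90; ΔP_y = 16 − 23 = -7.
Midpoints: P̄_y = 19.50, Q̄_x = 304.0.
ε_xy = (ΔQ_x/ΔP_y)(P̄_y/Q̄_x) = (90/-7)(19.50/304.0).

-0.82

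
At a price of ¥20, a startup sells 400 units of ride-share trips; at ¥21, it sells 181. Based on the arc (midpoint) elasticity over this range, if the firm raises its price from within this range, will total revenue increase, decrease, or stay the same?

Arc ε = (-219/1)(20.50/290.5) ≈ -15.454.
|ε| = 15.45 > 1, so demand is elastic. A price rise therefore reduces total revenue.

decrease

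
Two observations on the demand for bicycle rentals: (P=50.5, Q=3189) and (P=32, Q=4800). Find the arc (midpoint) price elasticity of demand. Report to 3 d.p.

ΔQ = 4800 − 3189 = 1611; ΔP = 32 − 50.5 = -18.5.
Midpoints: P̄ = 41.25, Q̄ = 3994.5.
ε = (ΔQ/ΔP)(P̄/Q̄) = (1611/-18.5)(41.25/3994.5).

-0.899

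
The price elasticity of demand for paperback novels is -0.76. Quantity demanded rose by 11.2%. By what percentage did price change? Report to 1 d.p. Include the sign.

-14.7%

%ΔP ≈ %ΔQ / ε = (11.2%)/(-0.76) = -14.74%.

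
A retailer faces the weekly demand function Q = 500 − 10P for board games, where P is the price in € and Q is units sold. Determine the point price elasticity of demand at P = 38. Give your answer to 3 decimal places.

At P = 38, Q = 120.
dQ/dP = −10.
ε = (dQ/dP)(P/Q) = (-10)(38/120).

-3.167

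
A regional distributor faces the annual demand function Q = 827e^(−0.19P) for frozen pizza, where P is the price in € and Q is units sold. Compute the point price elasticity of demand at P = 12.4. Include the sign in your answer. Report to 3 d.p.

At P = 12.4, Q = 78.398.
dQ/dP = −0.19·827e^(−0.19P) = −0.19Q = -14.896.
ε = (dQ/dP)(P/Q) = (-14.896)(12.4/78.398).
|ε| > 1, so demand is elastic at this price.

-2.356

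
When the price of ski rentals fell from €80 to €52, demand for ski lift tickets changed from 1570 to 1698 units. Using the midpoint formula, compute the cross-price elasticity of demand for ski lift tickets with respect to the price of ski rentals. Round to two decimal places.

ΔQ_x = 1698 − 1570 = 128; ΔP_y = 52 − 80 = -28.
Midpoints: P̄_y = 66.00, Q̄_x = 1634.0.
ε_xy = (ΔQ_x/ΔP_y)(P̄_y/Q̄_x) = (128/-28)(66.00/1634.0).
ε_xy < 0, so the goods are complements.

-0.18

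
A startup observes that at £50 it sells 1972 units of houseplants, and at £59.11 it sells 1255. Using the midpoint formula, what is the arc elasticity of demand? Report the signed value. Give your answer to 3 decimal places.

ΔQ = 1255 − 1972 = -717; ΔP = 59.11 − 50 = 9.11.
Midpoints: P̄ = 54.55, Q̄ = 1613.5.
ε = (ΔQ/ΔP)(P̄/Q̄) = (-717/9.11)(54.55/1613.5).

-2.661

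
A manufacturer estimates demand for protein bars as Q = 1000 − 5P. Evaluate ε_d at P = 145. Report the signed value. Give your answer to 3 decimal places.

At P = 145, Q = 275.
dQ/dP = −5.
ε = (dQ/dP)(P/Q) = (-5)(145/275).
|ε| > 1, so demand is elastic at this price.

-2.636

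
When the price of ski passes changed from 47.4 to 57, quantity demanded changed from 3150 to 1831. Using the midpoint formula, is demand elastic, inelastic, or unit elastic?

elastic

Arc ε ≈ -2.880.
|ε| = 2.88 > 1.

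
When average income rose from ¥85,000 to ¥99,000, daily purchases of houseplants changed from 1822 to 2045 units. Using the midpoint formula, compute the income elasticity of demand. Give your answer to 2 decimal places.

0.76

ΔQ = 223, ΔI = 14000. Midpoints: Ī = 92,000, Q̄ = 1933.5.
ε_I = (ΔQ/ΔI)(Ī/Q̄) = (223/14000)(92000/1933.5).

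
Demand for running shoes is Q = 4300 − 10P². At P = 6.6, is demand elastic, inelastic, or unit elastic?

inelastic

Q = 3864.400, dQ/dP = -132.
ε = (dQ/dP)(P/Q) ≈ -0.225.
|ε| = 0.23 < 1.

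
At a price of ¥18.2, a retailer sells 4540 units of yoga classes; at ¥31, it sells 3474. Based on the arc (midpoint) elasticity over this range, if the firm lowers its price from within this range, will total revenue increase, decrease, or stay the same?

Arc ε = (-1066/12.8)(24.60/4007.0) ≈ -0.511.
|ε| = 0.51 < 1, so demand is inelastic. A price cut therefore reduces total revenue.

decrease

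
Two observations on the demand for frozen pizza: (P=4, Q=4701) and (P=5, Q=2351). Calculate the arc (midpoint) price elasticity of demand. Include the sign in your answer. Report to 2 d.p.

-3.00

ΔQ = 2351 − 4701 = -2350; ΔP = 5 − 4 = 1.
Midpoints: P̄ = 4.50, Q̄ = 3526.0.
ε = (ΔQ/ΔP)(P̄/Q̄) = (-2350/1)(4.50/3526.0).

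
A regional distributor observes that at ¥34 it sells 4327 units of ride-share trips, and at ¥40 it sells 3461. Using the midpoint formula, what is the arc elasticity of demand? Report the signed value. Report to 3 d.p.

ΔQ = 3461 − 4327 = -866; ΔP = 40 − 34 = 6.
Midpoints: P̄ = 37.00, Q̄ = 3894.0.
ε = (ΔQ/ΔP)(P̄/Q̄) = (-866/6)(37.00/3894.0).

-1.371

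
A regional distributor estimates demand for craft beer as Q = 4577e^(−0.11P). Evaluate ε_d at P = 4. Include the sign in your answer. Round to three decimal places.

At P = 4, Q = 2947.755.
dQ/dP = −0.11·4577e^(−0.11P) = −0.11Q = -324.253.
ε = (dQ/dP)(P/Q) = (-324.253)(4/2947.755).

-0.440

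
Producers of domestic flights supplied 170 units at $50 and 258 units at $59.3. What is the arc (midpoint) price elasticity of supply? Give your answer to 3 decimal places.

2.416

ΔQ = 258 − 170 = 88; ΔP = 59.3 − 50 = 9.3.
Midpoints: P̄ = 54.65, Q̄ = 214.0.
ε_s = (ΔQ/ΔP)(P̄/Q̄) = (88/9.3)(54.65/214.0).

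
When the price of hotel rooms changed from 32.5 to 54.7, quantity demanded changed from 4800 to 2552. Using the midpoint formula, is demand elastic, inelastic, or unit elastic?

Arc ε ≈ -1.201.
|ε| = 1.20 > 1.

elastic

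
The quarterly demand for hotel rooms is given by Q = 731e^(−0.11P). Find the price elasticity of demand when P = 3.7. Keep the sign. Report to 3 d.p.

At P = 3.7, Q = 486.586.
dQ/dP = −0.11·731e^(−0.11P) = −0.11Q = -53.524.
ε = (dQ/dP)(P/Q) = (-53.524)(3.7/486.586).
|ε| < 1, so demand is inelastic at this price.

-0.407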